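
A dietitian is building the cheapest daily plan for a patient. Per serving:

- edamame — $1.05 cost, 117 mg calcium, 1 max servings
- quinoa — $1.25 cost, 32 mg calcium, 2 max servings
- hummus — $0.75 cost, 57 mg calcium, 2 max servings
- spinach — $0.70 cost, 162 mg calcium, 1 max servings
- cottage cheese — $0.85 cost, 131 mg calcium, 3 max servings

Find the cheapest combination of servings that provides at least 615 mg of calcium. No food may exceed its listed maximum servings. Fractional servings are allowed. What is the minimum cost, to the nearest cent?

$3.79

Cost per mg of calcium: spinach $0.0043, cottage cheese $0.0065, edamame $0.0090, hummus $0.0132, quinoa $0.0391.
Take 1 serving of spinach: +162.0 mg calcium for $0.70 (total $0.70, still need 453.0 mg).
Take 3 servings of cottage cheese: +393.0 mg calcium for $2.55 (total $3.25, still need 60.0 mg).
Take 0.5128 servings of edamame: +60.0 mg calcium for $0.54 (total $3.79, still need 0.0 mg).
Filling from the cheapest source first is optimal under one linear minimum: $3.79.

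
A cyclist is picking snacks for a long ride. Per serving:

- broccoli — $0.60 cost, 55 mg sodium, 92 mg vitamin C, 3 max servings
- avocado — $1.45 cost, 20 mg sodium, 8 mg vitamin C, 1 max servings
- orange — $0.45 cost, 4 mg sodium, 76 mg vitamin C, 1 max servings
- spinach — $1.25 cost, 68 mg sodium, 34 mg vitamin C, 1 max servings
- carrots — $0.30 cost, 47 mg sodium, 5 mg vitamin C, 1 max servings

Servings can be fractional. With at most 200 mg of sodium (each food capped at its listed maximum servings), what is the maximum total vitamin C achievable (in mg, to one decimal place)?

367.5 mg

Vitamin C per mg sodium: orange 19, broccoli 1.673, spinach 0.5, avocado 0.4, carrots 0.1064.
Take 1 serving of orange: uses 4 mg sodium, +76.0 mg vitamin C (running total 76.0 mg).
Take 3 servings of broccoli: uses 165 mg sodium, +276.0 mg vitamin C (running total 352.0 mg).
Take 0.4559 servings of spinach: uses 31 mg sodium, +15.5 mg vitamin C (running total 367.5 mg).
Filling greedily by vitamin C-per-mg sodium is optimal for one linear limit, giving 367.5 mg.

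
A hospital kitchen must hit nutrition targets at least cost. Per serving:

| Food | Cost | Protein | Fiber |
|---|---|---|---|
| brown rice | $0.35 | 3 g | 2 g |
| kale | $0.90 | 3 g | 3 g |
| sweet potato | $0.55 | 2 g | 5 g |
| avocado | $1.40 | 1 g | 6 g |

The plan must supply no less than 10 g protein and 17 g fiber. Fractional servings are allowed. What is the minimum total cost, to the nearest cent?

$2.06

Minimising a linear cost over {protein ≥ 10, fiber ≥ 17, servings ≥ 0} — the optimum is at a vertex, using one or two foods.
brown rice only: max(10/3, 17/2) = 8.5 servings → $2.98.
kale only: max(10/3, 17/3) = 5.667 servings → $5.10.
sweet potato only: max(10/2, 17/5) = 5 servings → $2.75.
avocado only: max(10/1, 17/6) = 10 servings → $14.00.
brown rice + kale: intersection lies outside the first quadrant.
brown rice + sweet potato with both tight: 1.455 servings and 2.818 servings → $2.06.
brown rice + avocado with both tight: 2.688 servings and 1.938 servings → $3.65.
kale + sweet potato with both tight: 1.778 servings and 2.333 servings → $2.88.
kale + avocado with both tight: 2.867 servings and 1.4 servings → $4.54.
sweet potato + avocado: the both-tight solution has a negative serving — not a feasible corner.
The minimum over all feasible corners is $2.06.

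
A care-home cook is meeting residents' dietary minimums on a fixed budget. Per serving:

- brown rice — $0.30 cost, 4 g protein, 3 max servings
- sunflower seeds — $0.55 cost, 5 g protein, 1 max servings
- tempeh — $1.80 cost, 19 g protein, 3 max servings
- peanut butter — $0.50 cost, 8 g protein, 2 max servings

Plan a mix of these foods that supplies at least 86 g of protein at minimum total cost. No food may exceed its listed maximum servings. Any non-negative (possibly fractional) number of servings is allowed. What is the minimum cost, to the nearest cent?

$7.41

Cost per g of protein: peanut butter $0.0625, brown rice $0.0750, tempeh $0.0947, sunflower seeds $0.1100.
Take 2 servings of peanut butter: +16.0 g protein for $1.00 (total $1.00, still need 70.0 g).
Take 3 servings of brown rice: +12.0 g protein for $0.90 (total $1.90, still need 58.0 g).
Take 3 servings of tempeh: +57.0 g protein for $5.40 (total $7.30, still need 1.0 g).
Take 0.2 servings of sunflower seeds: +1.0 g protein for $0.11 (total $7.41, still need 0.0 g).
Greedy by cheapest-per-g is optimal for a single linear constraint, so the minimum cost is $7.41.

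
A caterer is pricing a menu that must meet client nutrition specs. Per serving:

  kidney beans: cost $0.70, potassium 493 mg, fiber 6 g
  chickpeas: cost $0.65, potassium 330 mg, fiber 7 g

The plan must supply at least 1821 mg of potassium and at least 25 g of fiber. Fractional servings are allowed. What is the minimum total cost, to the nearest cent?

An LP optimum is at a vertex; with two nutrient constraints at most two foods are used. Check each candidate.
kidney beans only: max(1821/493, 25/6) = 4.167 servings → $2.92.
chickpeas only: max(1821/330, 25/7) = 5.518 servings → $3.59.
kidney beans + chickpeas with both tight: 3.057 servings and 0.9511 servings → $2.76.
Cheapest feasible corner: $2.76.

$2.76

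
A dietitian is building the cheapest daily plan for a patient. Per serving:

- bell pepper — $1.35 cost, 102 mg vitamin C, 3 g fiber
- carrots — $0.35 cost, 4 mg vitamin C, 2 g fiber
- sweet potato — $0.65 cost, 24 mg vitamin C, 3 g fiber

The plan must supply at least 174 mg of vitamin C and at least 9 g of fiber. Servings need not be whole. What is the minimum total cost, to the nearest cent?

$2.87

bell pepper only: max(174/102, 9/3) = 3 servings → $4.05.
carrots only: max(174/4, 9/2) = 43.5 servings → $15.22.
sweet potato only: max(174/24, 9/3) = 7.25 servings → $4.71.
bell pepper + carrots with both tight: 1.625 servings and 2.062 servings → $2.92.
bell pepper + sweet potato with both tight: 1.308 servings and 1.692 servings → $2.87.
carrots + sweet potato: intersection lies outside the first quadrant.
So the least-cost plan costs $2.87.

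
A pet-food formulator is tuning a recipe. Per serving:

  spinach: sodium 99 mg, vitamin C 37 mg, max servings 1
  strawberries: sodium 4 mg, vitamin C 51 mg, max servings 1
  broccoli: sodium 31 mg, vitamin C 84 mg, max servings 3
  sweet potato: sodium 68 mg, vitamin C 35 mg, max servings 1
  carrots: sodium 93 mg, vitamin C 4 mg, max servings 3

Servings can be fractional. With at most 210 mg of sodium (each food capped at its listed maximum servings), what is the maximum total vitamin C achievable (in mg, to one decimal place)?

354.8 mg

Vitamin C per mg sodium: strawberries 12.75, broccoli 2.71, sweet potato 0.5147, spinach 0.3737, carrots 0.04301.
Take 1 serving of strawberries: uses 4 mg sodium, +51.0 mg vitamin C (running total 51.0 mg).
Take 3 servings of broccoli: uses 93 mg sodium, +252.0 mg vitamin C (running total 303.0 mg).
Take 1 serving of sweet potato: uses 68 mg sodium, +35.0 mg vitamin C (running total 338.0 mg).
Take 0.4545 servings of spinach: uses 45 mg sodium, +16.8 mg vitamin C (running total 354.8 mg).
Filling greedily by vitamin C-per-mg sodium is optimal for one linear limit, giving 354.8 mg.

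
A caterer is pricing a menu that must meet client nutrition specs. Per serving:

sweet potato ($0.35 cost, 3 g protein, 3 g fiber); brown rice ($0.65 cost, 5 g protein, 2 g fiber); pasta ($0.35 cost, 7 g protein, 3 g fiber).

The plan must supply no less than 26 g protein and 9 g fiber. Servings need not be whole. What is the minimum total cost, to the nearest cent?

$1.30

An LP optimum is at a vertex; with two nutrient constraints at most two foods are used. Check each candidate.
sweet potato only: max(26/3, 9/3) = 8.667 servings → $3.03.
brown rice only: max(26/5, 9/2) = 5.2 servings → $3.38.
pasta only: max(26/7, 9/3) = 3.714 servings → $1.30.
sweet potato + brown rice: intersection lies outside the first quadrant.
sweet potato + pasta with both targets exact would need a negative amount; discard.
brown rice + pasta with both targets exact would need a negative amount; discard.
Cheapest feasible corner: $1.30.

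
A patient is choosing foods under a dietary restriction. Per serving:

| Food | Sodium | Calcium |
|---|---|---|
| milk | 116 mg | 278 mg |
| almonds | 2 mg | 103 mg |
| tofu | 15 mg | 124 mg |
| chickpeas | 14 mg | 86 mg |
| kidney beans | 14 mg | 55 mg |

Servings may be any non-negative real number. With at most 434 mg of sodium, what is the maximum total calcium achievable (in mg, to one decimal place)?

22351.0 mg

Calcium per mg sodium: almonds 51.5, tofu 8.267, chickpeas 6.143, kidney beans 3.929, milk 2.397.
With no serving limits, spend the whole sodium allowance on almonds: 434 mg / 2 mg × 103 mg = 22351.0 mg.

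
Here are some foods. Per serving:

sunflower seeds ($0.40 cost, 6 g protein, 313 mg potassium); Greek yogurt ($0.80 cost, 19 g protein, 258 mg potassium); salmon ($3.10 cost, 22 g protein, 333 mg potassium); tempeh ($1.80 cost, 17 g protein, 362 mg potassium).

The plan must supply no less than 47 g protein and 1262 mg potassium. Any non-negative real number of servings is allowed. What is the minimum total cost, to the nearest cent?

For a min-cost LP with two ≥-constraints, a basic feasible solution has at most two positive variables.
sunflower seeds only: max(47/6, 1262/313) = 7.833 servings → $3.13.
Greek yogurt only: max(47/19, 1262/258) = 4.891 servings → $3.91.
salmon only: max(47/22, 1262/333) = 3.79 servings → $11.75.
tempeh only: max(47/17, 1262/362) = 3.486 servings → $6.28.
sunflower seeds + Greek yogurt with both tight: 2.694 servings and 1.623 servings → $2.38.
sunflower seeds + salmon with both tight: 2.478 servings and 1.461 servings → $5.52.
sunflower seeds + tempeh with both tight: 1.41 servings and 2.267 servings → $4.64.
Greek yogurt + salmon: the both-tight solution has a negative serving — not a feasible corner.
Greek yogurt + tempeh with both targets exact would need a negative amount; discard.
salmon + tempeh with both targets exact would need a negative amount; discard.
So the least-cost plan costs $2.38.

$2.38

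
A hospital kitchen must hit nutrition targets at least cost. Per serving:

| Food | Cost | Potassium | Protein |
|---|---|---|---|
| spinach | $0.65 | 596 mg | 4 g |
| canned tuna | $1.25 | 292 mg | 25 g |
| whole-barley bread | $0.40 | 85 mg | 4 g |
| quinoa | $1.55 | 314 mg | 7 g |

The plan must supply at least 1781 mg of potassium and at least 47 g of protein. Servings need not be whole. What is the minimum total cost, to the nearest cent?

$3.36

Two binding constraints pin down two serving amounts, so the optimal mix uses at most two foods. The candidates are each food alone (scaled to the tighter of potassium/protein) and each pair with both constraints tight.
spinach only: max(1781/596, 47/4) = 11.75 servings → $7.64.
canned tuna only: max(1781/292, 47/25) = 6.099 servings → $7.62.
whole-barley bread only: max(1781/85, 47/4) = 20.95 servings → $8.38.
quinoa only: max(1781/314, 47/7) = 6.714 servings → $10.41.
spinach + canned tuna with both tight: 2.243 servings and 1.521 servings → $3.36.
spinach + whole-barley bread with both tight: 1.531 servings and 10.22 servings → $5.08.
spinach + quinoa: intersection lies outside the first quadrant.
canned tuna + whole-barley bread: the both-tight solution has a negative serving — not a feasible corner.
canned tuna + quinoa with both tight: 0.3946 servings and 5.305 servings → $8.72.
whole-barley bread + quinoa with both tight: 3.466 servings and 4.734 servings → $8.72.
Cheapest feasible corner: $3.36.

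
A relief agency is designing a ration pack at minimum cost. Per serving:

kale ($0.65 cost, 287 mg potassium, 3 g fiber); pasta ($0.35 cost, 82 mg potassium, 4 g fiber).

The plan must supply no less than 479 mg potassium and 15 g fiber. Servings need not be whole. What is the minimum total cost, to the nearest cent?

Two binding constraints pin down two serving amounts, so the optimal mix uses at most two foods. The candidates are each food alone (scaled to the tighter of potassium/fiber) and each pair with both constraints tight.
kale only: max(479/287, 15/3) = 5 servings → $3.25.
pasta only: max(479/82, 15/4) = 5.841 servings → $2.04.
kale + pasta with both tight: 0.7605 servings and 3.18 servings → $1.61.
So the least-cost plan costs $1.61.

$1.61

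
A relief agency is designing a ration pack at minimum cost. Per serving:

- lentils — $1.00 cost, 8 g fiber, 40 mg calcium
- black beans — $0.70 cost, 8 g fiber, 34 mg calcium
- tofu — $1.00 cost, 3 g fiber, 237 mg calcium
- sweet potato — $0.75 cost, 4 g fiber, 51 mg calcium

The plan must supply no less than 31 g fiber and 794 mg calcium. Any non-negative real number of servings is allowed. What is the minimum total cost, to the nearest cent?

$4.89

The cheapest plan sits at a corner of the feasible region — with two constraints it uses at most two foods.
lentils only: max(31/8, 794/40) = 19.85 servings → $19.85.
black beans only: max(31/8, 794/34) = 23.35 servings → $16.35.
tofu only: max(31/3, 794/237) = 10.33 servings → $10.33.
sweet potato only: max(31/4, 794/51) = 15.57 servings → $11.68.
lentils + black beans with both targets exact would need a negative amount; discard.
lentils + tofu with both tight: 2.796 servings and 2.878 servings → $5.67.
lentils + sweet potato: the both-tight solution has a negative serving — not a feasible corner.
black beans + tofu with both tight: 2.768 servings and 2.953 servings → $4.89.
black beans + sweet potato: the both-tight solution has a negative serving — not a feasible corner.
tofu + sweet potato with both tight: 2.006 servings and 6.245 servings → $6.69.
So the least-cost plan costs $4.89.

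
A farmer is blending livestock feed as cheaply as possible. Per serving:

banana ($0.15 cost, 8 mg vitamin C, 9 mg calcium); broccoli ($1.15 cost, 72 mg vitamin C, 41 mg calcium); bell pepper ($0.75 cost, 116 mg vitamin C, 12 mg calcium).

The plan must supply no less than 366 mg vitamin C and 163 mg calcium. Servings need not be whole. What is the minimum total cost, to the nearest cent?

The cheapest plan sits at a corner of the feasible region — with two constraints it uses at most two foods.
banana only: max(366/8, 163/9) = 45.75 servings → $6.86.
broccoli only: max(366/72, 163/41) = 5.083 servings → $5.85.
bell pepper only: max(366/116, 163/12) = 13.58 servings → $10.19.
banana + broccoli with both targets exact would need a negative amount; discard.
banana + bell pepper with both tight: 15.31 servings and 2.099 servings → $3.87.
broccoli + bell pepper with both tight: 3.73 servings and 0.8402 servings → $4.92.
Cheapest feasible corner: $3.87.

$3.87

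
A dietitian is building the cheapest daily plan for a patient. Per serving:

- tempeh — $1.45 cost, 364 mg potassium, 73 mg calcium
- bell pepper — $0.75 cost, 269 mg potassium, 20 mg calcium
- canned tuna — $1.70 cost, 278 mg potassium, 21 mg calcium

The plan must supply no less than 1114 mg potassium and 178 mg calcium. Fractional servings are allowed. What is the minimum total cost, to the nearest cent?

$4.01

Two binding constraints pin down two serving amounts, so the optimal mix uses at most two foods. The candidates are each food alone (scaled to the tighter of potassium/calcium) and each pair with both constraints tight.
tempeh only: max(1114/364, 178/73) = 3.06 servings → $4.44.
bell pepper only: max(1114/269, 178/20) = 8.9 servings → $6.67.
canned tuna only: max(1114/278, 178/21) = 8.476 servings → $14.41.
tempeh + bell pepper with both tight: 2.072 servings and 1.338 servings → $4.01.
tempeh + canned tuna with both tight: 2.062 servings and 1.307 servings → $5.21.
bell pepper + canned tuna: intersection lies outside the first quadrant.
So the least-cost plan costs $4.01.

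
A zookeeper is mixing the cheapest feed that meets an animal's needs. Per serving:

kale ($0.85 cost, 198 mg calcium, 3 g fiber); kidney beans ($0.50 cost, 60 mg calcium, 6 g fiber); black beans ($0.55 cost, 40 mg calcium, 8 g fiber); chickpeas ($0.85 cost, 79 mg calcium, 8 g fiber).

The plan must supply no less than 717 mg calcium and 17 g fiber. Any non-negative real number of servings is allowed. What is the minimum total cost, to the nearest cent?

Check every corner: each single food scaled to meet both minima, and each pair solved so both constraints bind.
kale only: max(717/198, 17/3) = 5.667 servings → $4.82.
kidney beans only: max(717/60, 17/6) = 11.95 servings → $5.97.
black beans only: max(717/40, 17/8) = 17.93 servings → $9.86.
chickpeas only: max(717/79, 17/8) = 9.076 servings → $7.71.
kale + kidney beans with both tight: 3.256 servings and 1.205 servings → $3.37.
kale + black beans with both tight: 3.454 servings and 0.8299 servings → $3.39.
kale + chickpeas with both tight: 3.261 servings and 0.902 servings → $3.54.
kidney beans + black beans: the both-tight solution has a negative serving — not a feasible corner.
kidney beans + chickpeas: intersection lies outside the first quadrant.
black beans + chickpeas with both targets exact would need a negative amount; discard.
So the least-cost plan costs $3.37.

$3.37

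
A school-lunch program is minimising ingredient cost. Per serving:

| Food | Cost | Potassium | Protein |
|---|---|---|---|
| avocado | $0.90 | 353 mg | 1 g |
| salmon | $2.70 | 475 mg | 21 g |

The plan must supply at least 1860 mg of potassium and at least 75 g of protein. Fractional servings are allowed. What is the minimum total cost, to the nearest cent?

$10.02

An LP optimum is at a vertex; with two nutrient constraints at most two foods are used. Check each candidate.
avocado only: max(1860/353, 75/1) = 75 servings → $67.50.
salmon only: max(1860/475, 75/21) = 3.916 servings → $10.57.
avocado + salmon with both tight: 0.4951 servings and 3.548 servings → $10.02.
The minimum over all feasible corners is $10.02.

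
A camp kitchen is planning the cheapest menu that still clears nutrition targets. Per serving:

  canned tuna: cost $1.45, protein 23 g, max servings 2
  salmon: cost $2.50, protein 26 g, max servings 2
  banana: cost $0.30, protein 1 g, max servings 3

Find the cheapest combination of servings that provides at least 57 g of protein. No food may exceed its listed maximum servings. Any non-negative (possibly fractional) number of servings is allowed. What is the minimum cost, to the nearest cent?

$3.96

Cost per g of protein: canned tuna $0.0630, salmon $0.0962, banana $0.3000.
Take 2 servings of canned tuna: +46.0 g protein for $2.90 (total $2.90, still need 11.0 g).
Take 0.4231 servings of salmon: +11.0 g protein for $1.06 (total $3.96, still need 0.0 g).
Greedy by cheapest-per-g is optimal for a single linear constraint, so the minimum cost is $3.96.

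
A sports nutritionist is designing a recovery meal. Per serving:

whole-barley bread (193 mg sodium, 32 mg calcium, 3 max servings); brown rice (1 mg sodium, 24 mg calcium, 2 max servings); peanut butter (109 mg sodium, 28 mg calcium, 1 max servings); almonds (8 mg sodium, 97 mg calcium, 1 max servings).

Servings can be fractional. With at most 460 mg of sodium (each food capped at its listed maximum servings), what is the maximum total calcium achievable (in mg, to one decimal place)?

Calcium per mg sodium: brown rice 24, almonds 12.12, peanut butter 0.2569, whole-barley bread 0.1658.
Take 2 servings of brown rice: uses 2 mg sodium, +48.0 mg calcium (running total 48.0 mg).
Take 1 serving of almonds: uses 8 mg sodium, +97.0 mg calcium (running total 145.0 mg).
Take 1 serving of peanut butter: uses 109 mg sodium, +28.0 mg calcium (running total 173.0 mg).
Take 1.767 servings of whole-barley bread: uses 341 mg sodium, +56.5 mg calcium (running total 229.5 mg).
Greedy by best ratio exhausts the sodium allowance optimally: 229.5 mg.

229.5 mg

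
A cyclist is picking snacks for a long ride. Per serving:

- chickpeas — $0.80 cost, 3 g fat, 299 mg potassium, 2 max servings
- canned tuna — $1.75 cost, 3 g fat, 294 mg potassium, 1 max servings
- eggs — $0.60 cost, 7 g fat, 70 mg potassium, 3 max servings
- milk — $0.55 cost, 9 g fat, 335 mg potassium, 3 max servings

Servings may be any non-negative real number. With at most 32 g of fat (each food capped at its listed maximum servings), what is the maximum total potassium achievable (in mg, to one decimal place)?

Potassium per g fat: chickpeas 99.67, canned tuna 98, milk 37.22, eggs 10.
Take 2 servings of chickpeas: uses 6 g fat, +598.0 mg potassium (running total 598.0 mg).
Take 1 serving of canned tuna: uses 3 g fat, +294.0 mg potassium (running total 892.0 mg).
Take 2.556 servings of milk: uses 23 g fat, +856.1 mg potassium (running total 1748.1 mg).
Greedy by best ratio exhausts the fat allowance optimally: 1748.1 mg.

1748.1 mg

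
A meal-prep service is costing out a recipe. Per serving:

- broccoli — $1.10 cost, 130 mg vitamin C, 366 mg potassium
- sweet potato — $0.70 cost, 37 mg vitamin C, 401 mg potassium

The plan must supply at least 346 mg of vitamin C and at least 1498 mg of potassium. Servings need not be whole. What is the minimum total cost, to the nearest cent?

For a min-cost LP with two ≥-constraints, a basic feasible solution has at most two positive variables.
broccoli only: max(346/130, 1498/366) = 4.093 servings → $4.50.
sweet potato only: max(346/37, 1498/401) = 9.351 servings → $6.55.
broccoli + sweet potato with both tight: 2.159 servings and 1.765 servings → $3.61.
The minimum over all feasible corners is $3.61.

$3.61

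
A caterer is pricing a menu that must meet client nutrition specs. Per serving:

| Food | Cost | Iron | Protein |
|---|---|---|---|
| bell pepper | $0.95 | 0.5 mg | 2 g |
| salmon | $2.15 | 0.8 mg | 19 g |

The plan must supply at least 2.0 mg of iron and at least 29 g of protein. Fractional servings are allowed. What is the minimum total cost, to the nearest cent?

$4.64

This is a tiny linear program; its minimum lies at a vertex of the feasible set. List the vertices and price them.
bell pepper only: max(2.0/0.5, 29/2) = 14.5 servings → $13.78.
salmon only: max(2.0/0.8, 29/19) = 2.5 servings → $5.38.
bell pepper + salmon with both tight: 1.873 servings and 1.329 servings → $4.64.
So the least-cost plan costs $4.64.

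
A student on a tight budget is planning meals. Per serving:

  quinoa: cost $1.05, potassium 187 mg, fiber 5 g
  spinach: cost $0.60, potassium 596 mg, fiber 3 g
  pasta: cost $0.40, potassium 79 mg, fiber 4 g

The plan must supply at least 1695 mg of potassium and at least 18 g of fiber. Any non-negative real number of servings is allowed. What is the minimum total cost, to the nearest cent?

$2.55

The cheapest plan sits at a corner of the feasible region — with two constraints it uses at most two foods.
quinoa only: max(1695/187, 18/5) = 9.064 servings → $9.52.
spinach only: max(1695/596, 18/3) = 6 servings → $3.60.
pasta only: max(1695/79, 18/4) = 21.46 servings → $8.58.
quinoa + spinach with both tight: 2.333 servings and 2.112 servings → $3.72.
quinoa + pasta: intersection lies outside the first quadrant.
spinach + pasta with both tight: 2.496 servings and 2.628 servings → $2.55.
The minimum over all feasible corners is $2.55.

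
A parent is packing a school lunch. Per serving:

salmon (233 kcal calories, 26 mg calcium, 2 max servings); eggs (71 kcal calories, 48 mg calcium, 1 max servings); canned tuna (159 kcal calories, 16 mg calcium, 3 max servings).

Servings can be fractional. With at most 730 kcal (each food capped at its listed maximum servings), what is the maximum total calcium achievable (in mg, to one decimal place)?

Calcium per kcal: eggs 0.6761, salmon 0.1116, canned tuna 0.1006.
Take 1 serving of eggs: uses 71 kcal, +48.0 mg calcium (running total 48.0 mg).
Take 2 servings of salmon: uses 466 kcal, +52.0 mg calcium (running total 100.0 mg).
Take 1.214 servings of canned tuna: uses 193 kcal, +19.4 mg calcium (running total 119.4 mg).
Greedy by best ratio exhausts the calories allowance optimally: 119.4 mg.

119.4 mg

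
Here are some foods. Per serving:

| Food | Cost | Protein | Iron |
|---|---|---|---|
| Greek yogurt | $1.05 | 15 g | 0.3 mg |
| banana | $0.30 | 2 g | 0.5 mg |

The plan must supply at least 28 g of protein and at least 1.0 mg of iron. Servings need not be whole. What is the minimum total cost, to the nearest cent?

$2.11

Check every corner: each single food scaled to meet both minima, and each pair solved so both constraints bind.
Greek yogurt only: max(28/15, 1.0/0.3) = 3.333 servings → $3.50.
banana only: max(28/2, 1.0/0.5) = 14 servings → $4.20.
Greek yogurt + banana with both tight: 1.739 servings and 0.9565 servings → $2.11.
The minimum over all feasible corners is $2.11.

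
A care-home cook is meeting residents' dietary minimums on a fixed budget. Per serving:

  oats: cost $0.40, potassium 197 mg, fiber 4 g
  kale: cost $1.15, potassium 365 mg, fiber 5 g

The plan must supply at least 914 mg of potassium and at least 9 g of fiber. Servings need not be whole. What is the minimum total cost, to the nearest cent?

$1.86

With two linear requirements the optimum uses one or two foods; enumerate the corners.
oats only: max(914/197, 9/4) = 4.64 servings → $1.86.
kale only: max(914/365, 9/5) = 2.504 servings → $2.88.
oats + kale: the both-tight solution has a negative serving — not a feasible corner.
Cheapest feasible corner: $1.86.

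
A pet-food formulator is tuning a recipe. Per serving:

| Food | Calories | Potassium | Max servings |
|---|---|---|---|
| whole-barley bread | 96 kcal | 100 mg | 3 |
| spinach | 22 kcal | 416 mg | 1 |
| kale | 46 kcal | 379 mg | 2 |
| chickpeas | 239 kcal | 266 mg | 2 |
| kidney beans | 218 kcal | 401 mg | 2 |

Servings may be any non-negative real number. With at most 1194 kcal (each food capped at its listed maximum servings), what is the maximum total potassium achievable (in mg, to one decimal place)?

Potassium per kcal: spinach 18.91, kale 8.239, kidney beans 1.839, chickpeas 1.113, whole-barley bread 1.042.
Take 1 serving of spinach: uses 22 kcal, +416.0 mg potassium (running total 416.0 mg).
Take 2 servings of kale: uses 92 kcal, +758.0 mg potassium (running total 1174.0 mg).
Take 2 servings of kidney beans: uses 436 kcal, +802.0 mg potassium (running total 1976.0 mg).
Take 2 servings of chickpeas: uses 478 kcal, +532.0 mg potassium (running total 2508.0 mg).
Take 1.729 servings of whole-barley bread: uses 166 kcal, +172.9 mg potassium (running total 2680.9 mg).
Greedy by best ratio exhausts the calories allowance optimally: 2680.9 mg.

2680.9 mg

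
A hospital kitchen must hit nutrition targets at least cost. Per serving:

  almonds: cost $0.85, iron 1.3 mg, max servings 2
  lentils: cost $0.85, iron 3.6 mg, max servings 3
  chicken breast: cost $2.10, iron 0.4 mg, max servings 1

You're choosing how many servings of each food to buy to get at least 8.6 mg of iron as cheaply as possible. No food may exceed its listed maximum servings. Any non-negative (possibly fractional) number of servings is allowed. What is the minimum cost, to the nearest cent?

Cost per mg of iron: lentils $0.2361, almonds $0.6538, chicken breast $5.2500.
Take 2.389 servings of lentils: +8.6 mg iron for $2.03 (total $2.03, still need 0.0 mg).
Filling from the cheapest source first is optimal under one linear minimum: $2.03.

$2.03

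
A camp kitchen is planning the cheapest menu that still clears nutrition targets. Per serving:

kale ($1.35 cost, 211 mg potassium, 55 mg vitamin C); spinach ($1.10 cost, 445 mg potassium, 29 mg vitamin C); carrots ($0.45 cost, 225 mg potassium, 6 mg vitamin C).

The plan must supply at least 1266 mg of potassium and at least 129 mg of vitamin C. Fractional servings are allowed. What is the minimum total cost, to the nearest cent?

$4.06

Compare the cost at each extreme point of the feasible region.
kale only: max(1266/211, 129/55) = 6 servings → $8.10.
spinach only: max(1266/445, 129/29) = 4.448 servings → $4.89.
carrots only: max(1266/225, 129/6) = 21.5 servings → $9.68.
kale + spinach with both tight: 1.127 servings and 2.31 servings → $4.06.
kale + carrots with both tight: 1.929 servings and 3.818 servings → $4.32.
spinach + carrots with both targets exact would need a negative amount; discard.
The minimum over all feasible corners is $4.06.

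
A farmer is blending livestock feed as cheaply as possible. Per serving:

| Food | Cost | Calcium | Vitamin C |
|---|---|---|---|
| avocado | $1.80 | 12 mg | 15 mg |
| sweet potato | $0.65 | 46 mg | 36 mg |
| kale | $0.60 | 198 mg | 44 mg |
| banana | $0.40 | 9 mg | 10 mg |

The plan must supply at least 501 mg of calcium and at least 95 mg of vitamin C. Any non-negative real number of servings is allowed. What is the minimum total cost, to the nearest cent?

A basic optimal solution has at most two foods positive. Try each food alone and each pair with both targets met exactly.
avocado only: max(501/12, 95/15) = 41.75 servings → $75.15.
sweet potato only: max(501/46, 95/36) = 10.89 servings → $7.08.
kale only: max(501/198, 95/44) = 2.53 servings → $1.52.
banana only: max(501/9, 95/10) = 55.67 servings → $22.27.
avocado + sweet potato: the both-tight solution has a negative serving — not a feasible corner.
avocado + kale: intersection lies outside the first quadrant.
avocado + banana: intersection lies outside the first quadrant.
sweet potato + kale: the both-tight solution has a negative serving — not a feasible corner.
sweet potato + banana with both targets exact would need a negative amount; discard.
kale + banana: intersection lies outside the first quadrant.
So the least-cost plan costs $1.52.

$1.52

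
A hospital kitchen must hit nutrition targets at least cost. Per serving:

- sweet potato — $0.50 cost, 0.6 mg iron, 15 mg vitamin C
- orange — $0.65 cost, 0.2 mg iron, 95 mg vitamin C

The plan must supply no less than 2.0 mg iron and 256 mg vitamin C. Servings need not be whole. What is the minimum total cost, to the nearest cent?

For a min-cost LP with two ≥-constraints, a basic feasible solution has at most two positive variables.
sweet potato only: max(2.0/0.6, 256/15) = 17.07 servings → $8.53.
orange only: max(2.0/0.2, 256/95) = 10 servings → $6.50.
sweet potato + orange with both tight: 2.57 servings and 2.289 servings → $2.77.
Cheapest feasible corner: $2.77.

$2.77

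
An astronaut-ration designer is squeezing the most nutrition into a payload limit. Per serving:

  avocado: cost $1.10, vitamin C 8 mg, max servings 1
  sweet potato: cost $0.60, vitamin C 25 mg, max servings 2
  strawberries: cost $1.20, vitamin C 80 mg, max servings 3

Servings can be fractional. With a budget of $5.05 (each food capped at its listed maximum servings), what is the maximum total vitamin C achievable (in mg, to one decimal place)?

291.8 mg

Vitamin C per dollar: strawberries 66.67, sweet potato 41.67, avocado 7.273.
Take 3 servings of strawberries: spends $3.60, +240.0 mg vitamin C (running total 240.0 mg).
Take 2 servings of sweet potato: spends $1.20, +50.0 mg vitamin C (running total 290.0 mg).
Take 0.2273 servings of avocado: spends $0.25, +1.8 mg vitamin C (running total 291.8 mg).
Greedy by best ratio exhausts the cost allowance optimally: 291.8 mg.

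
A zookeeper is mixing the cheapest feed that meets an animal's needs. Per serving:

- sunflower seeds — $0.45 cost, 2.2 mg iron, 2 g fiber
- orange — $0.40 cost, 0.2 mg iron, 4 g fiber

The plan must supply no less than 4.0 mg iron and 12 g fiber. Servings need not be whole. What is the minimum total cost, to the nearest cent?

$1.60

This is a tiny linear program; its minimum lies at a vertex of the feasible set. List the vertices and price them.
sunflower seeds only: max(4.0/2.2, 12/2) = 6 servings → $2.70.
orange only: max(4.0/0.2, 12/4) = 20 servings → $8.00.
sunflower seeds + orange with both tight: 1.619 servings and 2.19 servings → $1.60.
Cheapest feasible corner: $1.60.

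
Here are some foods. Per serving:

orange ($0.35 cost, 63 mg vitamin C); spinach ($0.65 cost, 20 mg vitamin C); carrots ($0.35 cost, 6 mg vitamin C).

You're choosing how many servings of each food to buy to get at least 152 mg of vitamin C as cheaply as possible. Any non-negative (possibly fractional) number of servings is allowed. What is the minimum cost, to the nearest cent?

$0.84

Cost per mg of vitamin C: orange $0.0056, spinach $0.0325, carrots $0.0583.
With no serving limits, use only orange: 152 mg / 63 mg = 2.413 servings × $0.35 = $0.84.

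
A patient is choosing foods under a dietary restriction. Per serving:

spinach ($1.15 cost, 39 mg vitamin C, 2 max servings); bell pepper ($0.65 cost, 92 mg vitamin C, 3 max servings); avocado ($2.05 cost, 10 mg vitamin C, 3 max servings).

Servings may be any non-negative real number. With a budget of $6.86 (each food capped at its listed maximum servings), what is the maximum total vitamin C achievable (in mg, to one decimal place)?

366.7 mg

Vitamin C per dollar: bell pepper 141.5, spinach 33.91, avocado 4.878.
Take 3 servings of bell pepper: spends $1.95, +276.0 mg vitamin C (running total 276.0 mg).
Take 2 servings of spinach: spends $2.30, +78.0 mg vitamin C (running total 354.0 mg).
Take 1.273 servings of avocado: spends $2.61, +12.7 mg vitamin C (running total 366.7 mg).
Filling greedily by vitamin C-per-dollar is optimal for one linear limit, giving 366.7 mg.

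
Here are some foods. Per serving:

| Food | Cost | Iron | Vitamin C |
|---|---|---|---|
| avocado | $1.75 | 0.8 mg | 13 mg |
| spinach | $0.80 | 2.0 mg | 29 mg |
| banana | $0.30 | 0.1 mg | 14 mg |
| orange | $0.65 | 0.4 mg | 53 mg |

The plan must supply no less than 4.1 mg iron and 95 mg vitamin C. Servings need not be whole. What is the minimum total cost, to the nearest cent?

An LP optimum is at a vertex; with two nutrient constraints at most two foods are used. Check each candidate.
avocado only: max(4.1/0.8, 95/13) = 7.308 servings → $12.79.
spinach only: max(4.1/2.0, 95/29) = 3.276 servings → $2.62.
banana only: max(4.1/0.1, 95/14) = 41 servings → $12.30.
orange only: max(4.1/0.4, 95/53) = 10.25 servings → $6.66.
avocado + spinach: the both-tight solution has a negative serving — not a feasible corner.
avocado + banana with both tight: 4.838 servings and 2.293 servings → $9.16.
avocado + orange with both tight: 4.82 servings and 0.6102 servings → $8.83.
spinach + banana with both tight: 1.908 servings and 2.833 servings → $2.38.
spinach + orange with both tight: 1.899 servings and 0.7532 servings → $2.01.
banana + orange with both targets exact would need a negative amount; discard.
The minimum over all feasible corners is $2.01.

$2.01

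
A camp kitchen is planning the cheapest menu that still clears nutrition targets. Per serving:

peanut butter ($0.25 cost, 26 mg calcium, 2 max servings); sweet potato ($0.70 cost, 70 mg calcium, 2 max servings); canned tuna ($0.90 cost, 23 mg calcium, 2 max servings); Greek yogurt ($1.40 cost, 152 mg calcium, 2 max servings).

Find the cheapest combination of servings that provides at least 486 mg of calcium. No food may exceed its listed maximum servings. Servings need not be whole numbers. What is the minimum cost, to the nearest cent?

$4.60

Cost per mg of calcium: Greek yogurt $0.0092, peanut butter $0.0096, sweet potato $0.0100, canned tuna $0.0391.
Take 2 servings of Greek yogurt: +304.0 mg calcium for $2.80 (total $2.80, still need 182.0 mg).
Take 2 servings of peanut butter: +52.0 mg calcium for $0.50 (total $3.30, still need 130.0 mg).
Take 1.857 servings of sweet potato: +130.0 mg calcium for $1.30 (total $4.60, still need 0.0 mg).
Filling from the cheapest source first is optimal under one linear minimum: $4.60.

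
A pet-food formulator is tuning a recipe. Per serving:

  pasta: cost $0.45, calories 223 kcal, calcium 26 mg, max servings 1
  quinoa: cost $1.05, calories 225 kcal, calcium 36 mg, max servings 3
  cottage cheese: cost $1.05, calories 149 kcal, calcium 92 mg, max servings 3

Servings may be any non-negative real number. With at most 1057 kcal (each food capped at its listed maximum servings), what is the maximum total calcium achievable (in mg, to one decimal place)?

Calcium per kcal: cottage cheese 0.6174, quinoa 0.16, pasta 0.1166.
Take 3 servings of cottage cheese: uses 447 kcal, +276.0 mg calcium (running total 276.0 mg).
Take 2.711 servings of quinoa: uses 610 kcal, +97.6 mg calcium (running total 373.6 mg).
Greedy by best ratio exhausts the calories allowance optimally: 373.6 mg.

373.6 mg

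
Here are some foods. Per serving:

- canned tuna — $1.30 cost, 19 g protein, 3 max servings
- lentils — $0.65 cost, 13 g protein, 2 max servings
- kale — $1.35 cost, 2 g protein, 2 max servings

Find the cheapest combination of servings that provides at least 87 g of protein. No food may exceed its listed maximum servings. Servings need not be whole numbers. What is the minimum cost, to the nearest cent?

Cost per g of protein: lentils $0.0500, canned tuna $0.0684, kale $0.6750.
Take 2 servings of lentils: +26.0 g protein for $1.30 (total $1.30, still need 61.0 g).
Take 3 servings of canned tuna: +57.0 g protein for $3.90 (total $5.20, still need 4.0 g).
Take 2 servings of kale: +4.0 g protein for $2.70 (total $7.90, still need 0.0 g).
Greedy by cheapest-per-g is optimal for a single linear constraint, so the minimum cost is $7.90.

$7.90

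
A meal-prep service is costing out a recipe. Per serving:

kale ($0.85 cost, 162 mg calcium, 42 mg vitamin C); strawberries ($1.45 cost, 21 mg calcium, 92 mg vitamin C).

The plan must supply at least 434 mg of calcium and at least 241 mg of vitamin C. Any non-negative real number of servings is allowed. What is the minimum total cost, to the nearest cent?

$4.27

A basic optimal solution has at most two foods positive. Try each food alone and each pair with both targets met exactly.
kale only: max(434/162, 241/42) = 5.738 servings → $4.88.
strawberries only: max(434/21, 241/92) = 20.67 servings → $29.97.
kale + strawberries with both tight: 2.487 servings and 1.484 servings → $4.27.
So the least-cost plan costs $4.27.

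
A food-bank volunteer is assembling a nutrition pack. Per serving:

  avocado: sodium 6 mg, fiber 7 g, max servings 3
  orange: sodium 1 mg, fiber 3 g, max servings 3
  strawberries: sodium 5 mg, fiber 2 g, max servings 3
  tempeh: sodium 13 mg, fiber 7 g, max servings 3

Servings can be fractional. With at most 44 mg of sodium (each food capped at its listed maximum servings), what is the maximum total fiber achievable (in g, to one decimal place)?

42.4 g

Fiber per mg sodium: orange 3, avocado 1.167, tempeh 0.5385, strawberries 0.4.
Take 3 servings of orange: uses 3 mg sodium, +9.0 g fiber (running total 9.0 g).
Take 3 servings of avocado: uses 18 mg sodium, +21.0 g fiber (running total 30.0 g).
Take 1.769 servings of tempeh: uses 23 mg sodium, +12.4 g fiber (running total 42.4 g).
Filling greedily by fiber-per-mg sodium is optimal for one linear limit, giving 42.4 g.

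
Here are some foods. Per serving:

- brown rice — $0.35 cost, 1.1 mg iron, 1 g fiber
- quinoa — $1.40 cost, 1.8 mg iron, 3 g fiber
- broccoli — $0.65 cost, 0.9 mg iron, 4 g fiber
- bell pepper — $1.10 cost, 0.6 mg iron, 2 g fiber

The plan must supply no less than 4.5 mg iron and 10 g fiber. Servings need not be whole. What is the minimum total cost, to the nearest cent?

$2.11

Compare the cost at each extreme point of the feasible region.
brown rice only: max(4.5/1.1, 10/1) = 10 servings → $3.50.
quinoa only: max(4.5/1.8, 10/3) = 3.333 servings → $4.67.
broccoli only: max(4.5/0.9, 10/4) = 5 servings → $3.25.
bell pepper only: max(4.5/0.6, 10/2) = 7.5 servings → $8.25.
brown rice + quinoa: the both-tight solution has a negative serving — not a feasible corner.
brown rice + broccoli with both tight: 2.571 servings and 1.857 servings → $2.11.
brown rice + bell pepper with both tight: 1.875 servings and 4.062 servings → $5.12.
quinoa + broccoli with both tight: 2 servings and 1 serving → $3.45.
quinoa + bell pepper with both tight: 1.667 servings and 2.5 servings → $5.08.
broccoli + bell pepper: intersection lies outside the first quadrant.
The minimum over all feasible corners is $2.11.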